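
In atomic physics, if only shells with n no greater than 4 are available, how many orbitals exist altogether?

30

Total orbitals = 1² + 2² + 3² + 4² = 30.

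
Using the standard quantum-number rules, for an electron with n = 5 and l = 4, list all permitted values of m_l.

-4, -3, -2, -1, 0, 1, 2, 3, 4

m_l takes every integer from −l to +l. With l = 4 that gives the 9 values -4, -3, -2, -1, 0, 1, 2, 3, 4.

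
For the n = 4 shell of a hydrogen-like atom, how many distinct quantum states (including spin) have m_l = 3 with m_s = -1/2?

1

For n = 4, l ranges over 0 … 3.
Orbitals with m_l = 3, by l: l=3 → 1.
Orbitals: 1. With m_s fixed to a single value there is one state per orbital, giving 1 state.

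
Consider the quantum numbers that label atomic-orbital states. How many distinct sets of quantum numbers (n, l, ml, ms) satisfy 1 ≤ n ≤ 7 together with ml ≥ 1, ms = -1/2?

56

Per-shell orbital counts meeting the constraint:
n=2 → 1; n=3 → 3; n=4 → 6; n=5 → 10; n=6 → 15; n=7 → 21.
Orbitals: 1 + 3 + 6 + 10 + 15 + 21 = 56. With ms fixed to -1/2 there is one state per orbital, so 56 states.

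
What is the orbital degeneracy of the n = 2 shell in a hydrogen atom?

4

The n = 2 shell contains n² = 2² = 4 orbitals.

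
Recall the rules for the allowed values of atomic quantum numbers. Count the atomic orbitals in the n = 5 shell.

The n = 5 shell contains n² = 5² = 25 orbitals.

25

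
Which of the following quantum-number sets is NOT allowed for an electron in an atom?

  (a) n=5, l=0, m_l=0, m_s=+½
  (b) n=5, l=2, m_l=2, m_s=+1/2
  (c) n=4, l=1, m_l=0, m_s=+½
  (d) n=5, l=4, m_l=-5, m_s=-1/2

(d) has |m_l| = 5 > l = 4, violating −l ≤ m_l ≤ l.
The remaining sets (a), (b), (c) satisfy all four rules.

(d)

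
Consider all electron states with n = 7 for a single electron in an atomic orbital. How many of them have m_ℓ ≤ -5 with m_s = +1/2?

Orbitals with m_ℓ ≤ -5, by ℓ: ℓ=5 → 1; ℓ=6 → 2.
Orbitals: 1 + 2 = 3. With m_s fixed to a single value there is one state per orbital, giving 3 states.

3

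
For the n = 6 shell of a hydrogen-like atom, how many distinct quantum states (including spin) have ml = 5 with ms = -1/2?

The (l, ml) pairs meeting ml = 5 give: l=5 → 1.
Orbitals: 1. With ms fixed to a single value there is one state per orbital, giving 1 state.

1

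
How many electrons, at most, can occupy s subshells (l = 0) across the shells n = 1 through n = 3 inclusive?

An s subshell (l = 0) exists for every n ≥ 1, so shells n = 1, 2, 3 each contribute one — 3 subshells.
Since each s subshell holds 2(2·0+1) = 2 electrons, the total is 3 × 2 = 6.

6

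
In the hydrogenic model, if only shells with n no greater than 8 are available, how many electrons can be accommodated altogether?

408

Total orbitals = 1² + 2² + 3² + 4² + 5² + 6² + 7² + 8² = 204. Doubling for spin gives 408 electrons.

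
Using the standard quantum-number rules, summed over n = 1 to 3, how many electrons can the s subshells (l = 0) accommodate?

6

An s subshell (l = 0) exists for every n ≥ 1, so shells n = 1, 2, 3 each contribute one — 3 subshells.
Since each s subshell holds 2(2·0+1) = 2 electrons, the total is 3 × 2 = 6.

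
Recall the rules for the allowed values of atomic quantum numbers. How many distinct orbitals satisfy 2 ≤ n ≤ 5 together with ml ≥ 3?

Work shell by shell — for each n, count the (l, ml) pairs that satisfy ml ≥ 3:
n=4 → 1; n=5 → 3.
Total orbitals: 1 + 3 = 4.

4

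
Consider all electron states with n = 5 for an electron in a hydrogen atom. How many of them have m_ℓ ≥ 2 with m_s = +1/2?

6

Per ℓ-value: ℓ=2 → 1; ℓ=3 → 2; ℓ=4 → 3.
Orbitals: 1 + 2 + 3 = 6. With m_s fixed to a single value there is one state per orbital, giving 6 states.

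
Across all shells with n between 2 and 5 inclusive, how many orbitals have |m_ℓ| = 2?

Per-shell orbital counts meeting the constraint:
n=3 → 2; n=4 → 4; n=5 → 6.
Total orbitals: 2 + 4 + 6 = 12.

12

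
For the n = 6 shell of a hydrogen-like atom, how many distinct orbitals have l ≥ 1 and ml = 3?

The n = 6 shell has l = 0 through 5; check each.
Contributions: l=3 → 1; l=4 → 1; l=5 → 1.
Total orbitals: 1 + 1 + 1 = 3.

3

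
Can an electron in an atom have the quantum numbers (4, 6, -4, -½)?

The orbital quantum number must satisfy 0 ≤ l ≤ n−1. With n = 4 the allowed l values are 0, 1, 2, 3, so l = 6 is out of range.

Not allowed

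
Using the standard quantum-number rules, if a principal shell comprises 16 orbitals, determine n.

n = 4

n² = 16 ⇒ n = 4.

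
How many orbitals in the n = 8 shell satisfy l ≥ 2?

60

Contributions: l=2 → 5; l=3 → 7; l=4 → 9; l=5 → 11; l=6 → 13; l=7 → 15.
Total orbitals: 5 + 7 + 9 + 11 + 13 + 15 = 60.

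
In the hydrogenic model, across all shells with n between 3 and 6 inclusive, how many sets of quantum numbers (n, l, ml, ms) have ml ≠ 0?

Go shell by shell, enumerating (l, ml) with ml ≠ 0:
n=3 → 6; n=4 → 12; n=5 → 20; n=6 → 30.
Orbitals: 6 + 12 + 20 + 30 = 68. Including both spin states (ms = ±1/2) gives 2 × 68 = 136 states.

136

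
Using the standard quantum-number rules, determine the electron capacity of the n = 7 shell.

A shell holds 2n² electrons: 2 × 7² = 2 × 49 = 98.

98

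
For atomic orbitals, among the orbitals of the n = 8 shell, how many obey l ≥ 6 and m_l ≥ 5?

Go through l = 0, …, 7 (the values permitted for n = 8).
Orbitals with l ≥ 6 and m_l ≥ 5, by l: l=6 → 2; l=7 → 3.
Total orbitals: 2 + 3 = 5.

5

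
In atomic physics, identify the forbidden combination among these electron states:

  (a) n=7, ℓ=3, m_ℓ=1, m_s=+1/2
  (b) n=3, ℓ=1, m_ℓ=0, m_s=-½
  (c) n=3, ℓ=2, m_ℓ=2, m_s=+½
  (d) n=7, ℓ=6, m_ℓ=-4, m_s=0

(d) has m_s = 0, but an electron's spin must be ±1/2.
The remaining sets (a), (b), (c) satisfy all four rules.

(d)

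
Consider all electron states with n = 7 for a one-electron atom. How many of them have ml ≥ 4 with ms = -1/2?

6

With n = 7 the allowed l are 0, 1, …, 6.
Per l-value: l=4 → 1; l=5 → 2; l=6 → 3.
Orbitals: 1 + 2 + 3 = 6. With ms fixed to a single value there is one state per orbital, giving 6 states.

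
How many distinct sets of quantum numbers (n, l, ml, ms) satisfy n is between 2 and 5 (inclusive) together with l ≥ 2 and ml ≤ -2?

Per-shell orbital counts meeting the constraint:
n=3 → 1; n=4 → 3; n=5 → 6.
Orbitals: 1 + 3 + 6 = 10. Including both spin states (ms = ±1/2) gives 2 × 10 = 20 states.

20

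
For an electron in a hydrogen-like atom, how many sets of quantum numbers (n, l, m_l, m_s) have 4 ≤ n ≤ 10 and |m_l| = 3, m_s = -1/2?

56

Per-shell orbital counts meeting the constraint:
n=4 → 2; n=5 → 4; n=6 → 6; n=7 → 8; n=8 → 10; n=9 → 12; n=10 → 14.
Orbitals: 2 + 4 + 6 + 8 + 10 + 12 + 14 = 56. With m_s fixed to -1/2 there is one state per orbital, so 56 states.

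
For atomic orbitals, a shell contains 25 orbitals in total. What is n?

n = 5

n² = 25 ⇒ n = 5.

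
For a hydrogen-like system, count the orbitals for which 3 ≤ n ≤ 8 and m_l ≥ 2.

56

Treat each shell separately and count matching orbitals:
n=3 → 1; n=4 → 3; n=5 → 6; n=6 → 10; n=7 → 15; n=8 → 21.
Total orbitals: 1 + 3 + 6 + 10 + 15 + 21 = 56.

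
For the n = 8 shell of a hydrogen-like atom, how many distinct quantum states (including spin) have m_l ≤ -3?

30

The n = 8 shell has l = 0 through 7; check each.
Orbitals with m_l ≤ -3, by l: l=3 → 1; l=4 → 2; l=5 → 3; l=6 → 4; l=7 → 5.
Orbitals: 1 + 2 + 3 + 4 + 5 = 15. Each orbital carries two spin states, so 15 × 2 = 30 states.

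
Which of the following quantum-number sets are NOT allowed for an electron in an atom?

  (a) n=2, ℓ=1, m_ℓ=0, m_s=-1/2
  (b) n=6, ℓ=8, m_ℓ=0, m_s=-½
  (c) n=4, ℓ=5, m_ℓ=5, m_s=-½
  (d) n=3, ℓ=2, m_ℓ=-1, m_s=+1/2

(b) has ℓ = 8 ≥ n = 6, violating 0 ≤ ℓ ≤ n−1.
(c) has ℓ = 5 ≥ n = 4, violating 0 ≤ ℓ ≤ n−1.
The remaining sets (a), (d) satisfy all four rules.

(b) and (c)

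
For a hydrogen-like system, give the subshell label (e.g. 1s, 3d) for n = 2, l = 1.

l = 1 corresponds to the letter 'p', so the subshell is 2p.

2p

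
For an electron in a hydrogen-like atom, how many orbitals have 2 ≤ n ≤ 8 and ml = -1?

28

Work shell by shell — for each n, count the (l, ml) pairs that satisfy ml = -1:
n=2 → 1; n=3 → 2; n=4 → 3; n=5 → 4; n=6 → 5; n=7 → 6; n=8 → 7.
Total orbitals: 1 + 2 + 3 + 4 + 5 + 6 + 7 = 28.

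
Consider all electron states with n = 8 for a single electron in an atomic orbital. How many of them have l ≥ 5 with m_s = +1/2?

For n = 8, l ranges over 0 … 7.
Per l-value: l=5 → 11; l=6 → 13; l=7 → 15.
Orbitals: 11 + 13 + 15 = 39. With m_s fixed to a single value there is one state per orbital, giving 39 states.

39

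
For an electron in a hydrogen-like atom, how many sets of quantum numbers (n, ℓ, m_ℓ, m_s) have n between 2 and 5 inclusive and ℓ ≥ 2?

Work shell by shell — for each n, count the (ℓ, m_ℓ) pairs that satisfy ℓ ≥ 2:
n=3 → 5; n=4 → 12; n=5 → 21.
Orbitals: 5 + 12 + 21 = 38. Including both spin states (m_s = ±1/2) gives 2 × 38 = 76 states.

76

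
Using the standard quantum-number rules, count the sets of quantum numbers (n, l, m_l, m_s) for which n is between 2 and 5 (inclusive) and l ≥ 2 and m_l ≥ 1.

Work shell by shell — for each n, count the (l, m_l) pairs that satisfy l ≥ 2 and m_l ≥ 1:
n=3 → 2; n=4 → 5; n=5 → 9.
Orbitals: 2 + 5 + 9 = 16. Including both spin states (m_s = ±1/2) gives 2 × 16 = 32 states.

32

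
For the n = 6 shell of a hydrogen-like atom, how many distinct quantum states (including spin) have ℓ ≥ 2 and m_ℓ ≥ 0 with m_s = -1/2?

For n = 6, ℓ ranges over 0 … 5.
Per ℓ-value: ℓ=2 → 3; ℓ=3 → 4; ℓ=4 → 5; ℓ=5 → 6.
Orbitals: 3 + 4 + 5 + 6 = 18. With m_s fixed to a single value there is one state per orbital, giving 18 states.

18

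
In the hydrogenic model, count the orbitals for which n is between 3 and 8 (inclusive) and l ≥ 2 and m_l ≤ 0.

For each n in the range, tally the orbitals obeying l ≥ 2 and m_l ≤ 0:
n=3 → 3; n=4 → 7; n=5 → 12; n=6 → 18; n=7 → 25; n=8 → 33.
Total orbitals: 3 + 7 + 12 + 18 + 25 + 33 = 98.

98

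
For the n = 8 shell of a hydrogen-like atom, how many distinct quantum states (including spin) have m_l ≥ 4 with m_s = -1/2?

10

Go through l = 0, …, 7 (the values permitted for n = 8).
Contributions: l=4 → 1; l=5 → 2; l=6 → 3; l=7 → 4.
Orbitals: 1 + 2 + 3 + 4 = 10. With m_s fixed to a single value there is one state per orbital, giving 10 states.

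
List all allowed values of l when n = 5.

l is an integer with 0 ≤ l ≤ n−1, so for n = 5: l = 0, 1, 2, 3, 4.

0, 1, 2, 3, 4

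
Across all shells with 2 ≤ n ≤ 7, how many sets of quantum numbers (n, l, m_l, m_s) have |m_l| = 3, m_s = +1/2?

20

Count contributing orbitals for each principal shell:
n=4 → 2; n=5 → 4; n=6 → 6; n=7 → 8.
Orbitals: 2 + 4 + 6 + 8 = 20. With m_s fixed to +1/2 there is one state per orbital, so 20 states.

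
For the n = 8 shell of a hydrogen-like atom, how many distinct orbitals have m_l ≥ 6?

3

Go through l = 0, …, 7 (the values permitted for n = 8).
Orbitals with m_l ≥ 6, by l: l=6 → 1; l=7 → 2.
Total orbitals: 1 + 2 = 3.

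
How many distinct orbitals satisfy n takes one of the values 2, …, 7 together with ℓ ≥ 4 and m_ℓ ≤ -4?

10

Work shell by shell — for each n, count the (ℓ, m_ℓ) pairs that satisfy ℓ ≥ 4 and m_ℓ ≤ -4:
n=5 → 1; n=6 → 3; n=7 → 6.
Total orbitals: 1 + 3 + 6 = 10.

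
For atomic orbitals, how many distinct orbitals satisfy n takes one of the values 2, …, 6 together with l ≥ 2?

For each n in the range, tally the orbitals obeying l ≥ 2:
n=3 → 5; n=4 → 12; n=5 → 21; n=6 → 32.
Total orbitals: 5 + 12 + 21 + 32 = 70.

70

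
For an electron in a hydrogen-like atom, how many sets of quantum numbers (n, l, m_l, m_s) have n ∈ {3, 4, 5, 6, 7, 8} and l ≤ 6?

Treat each shell separately and count matching orbitals:
n=3 → 9; n=4 → 16; n=5 → 25; n=6 → 36; n=7 → 49; n=8 → 49.
Orbitals: 9 + 16 + 25 + 36 + 49 + 49 = 184. Including both spin states (m_s = ±1/2) gives 2 × 184 = 368 states.

368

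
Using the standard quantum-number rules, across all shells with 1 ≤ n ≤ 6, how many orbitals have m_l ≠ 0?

Go shell by shell, enumerating (l, m_l) with m_l ≠ 0:
n=2 → 2; n=3 → 6; n=4 → 12; n=5 → 20; n=6 → 30.
Total orbitals: 2 + 6 + 12 + 20 + 30 = 70.

70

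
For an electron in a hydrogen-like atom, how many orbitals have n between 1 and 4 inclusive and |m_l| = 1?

Count contributing orbitals for each principal shell:
n=2 → 2; n=3 → 4; n=4 → 6.
Total orbitals: 2 + 4 + 6 = 12.

12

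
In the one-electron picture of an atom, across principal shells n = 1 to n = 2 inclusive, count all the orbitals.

5

Shell n has n² orbitals: 1²=1 + 2²=4 = 5 orbitals.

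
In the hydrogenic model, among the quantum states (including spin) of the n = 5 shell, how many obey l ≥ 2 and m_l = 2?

For n = 5, l ranges over 0 … 4.
Contributions: l=2 → 1; l=3 → 1; l=4 → 1.
Orbitals: 1 + 1 + 1 = 3. Each orbital carries two spin states, so 3 × 2 = 6 states.

6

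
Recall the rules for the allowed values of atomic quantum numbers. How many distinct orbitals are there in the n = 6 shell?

The n = 6 shell contains n² = 6² = 36 orbitals.

36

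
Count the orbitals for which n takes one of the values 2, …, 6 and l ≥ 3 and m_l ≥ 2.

16

Count contributing orbitals for each principal shell:
n=4 → 2; n=5 → 5; n=6 → 9.
Total orbitals: 2 + 5 + 9 = 16.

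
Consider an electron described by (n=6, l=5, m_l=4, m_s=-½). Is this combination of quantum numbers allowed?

Allowed

n = 6 is a positive integer. l = 5 satisfies 0 ≤ l ≤ n−1 = 5. m_l = 4 lies in the range −l … +l (here −5 … 5). m_s = -1/2 is one of ±1/2.
All four constraints are satisfied.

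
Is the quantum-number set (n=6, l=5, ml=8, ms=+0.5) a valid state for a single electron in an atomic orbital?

Invalid

The magnetic quantum number must satisfy −l ≤ ml ≤ l. With l = 5, ml can only be -5, -4, -3, -2, -1, 0, 1, 2, 3, 4, 5, so ml = 8 is forbidden.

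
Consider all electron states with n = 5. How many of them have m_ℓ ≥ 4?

Go through ℓ = 0, …, 4 (the values permitted for n = 5).
Per ℓ-value: ℓ=4 → 1.
Orbitals: 1. Each orbital carries two spin states, so 1 × 2 = 2 states.

2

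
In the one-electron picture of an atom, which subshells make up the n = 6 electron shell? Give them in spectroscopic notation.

6s, 6p, 6d, 6f, 6g, 6h

For n = 6, ℓ runs from 0 to 5. In spectroscopic notation ℓ = 0,1,2,… ↔ s,p,d,f,g,h,i, so the subshells are 6s, 6p, 6d, 6f, 6g, 6h.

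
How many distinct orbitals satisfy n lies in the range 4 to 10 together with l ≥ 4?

For each n in the range, tally the orbitals obeying l ≥ 4:
n=5 → 9; n=6 → 20; n=7 → 33; n=8 → 48; n=9 → 65; n=10 → 84.
Total orbitals: 9 + 20 + 33 + 48 + 65 + 84 = 259.

259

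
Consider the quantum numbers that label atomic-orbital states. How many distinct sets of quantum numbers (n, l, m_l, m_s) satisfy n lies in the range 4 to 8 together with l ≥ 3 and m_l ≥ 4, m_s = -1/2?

Count contributing orbitals for each principal shell:
n=5 → 1; n=6 → 3; n=7 → 6; n=8 → 10.
Orbitals: 1 + 3 + 6 + 10 = 20. With m_s fixed to -1/2 there is one state per orbital, so 20 states.

20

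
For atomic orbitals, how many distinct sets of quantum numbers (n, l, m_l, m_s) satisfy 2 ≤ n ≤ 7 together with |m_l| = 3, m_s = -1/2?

Per-shell orbital counts meeting the constraint:
n=4 → 2; n=5 → 4; n=6 → 6; n=7 → 8.
Orbitals: 2 + 4 + 6 + 8 = 20. With m_s fixed to -1/2 there is one state per orbital, so 20 states.

20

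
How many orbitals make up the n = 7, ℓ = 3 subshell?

A subshell has 2ℓ+1 orbitals; with ℓ = 3, that's 7.

7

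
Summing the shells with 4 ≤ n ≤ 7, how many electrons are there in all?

252

Shell n has n² orbitals: 4²=16 + 5²=25 + 6²=36 + 7²=49 = 126 orbitals.
Two spin states per orbital: 2 × 126 = 252 electrons.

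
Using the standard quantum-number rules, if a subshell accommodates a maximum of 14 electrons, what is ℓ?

ℓ = 3

2(2ℓ+1) = 14 ⇒ 2ℓ+1 = 7 ⇒ ℓ = 3.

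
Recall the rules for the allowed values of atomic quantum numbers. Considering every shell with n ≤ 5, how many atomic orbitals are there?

55

Total orbitals = 1² + 2² + 3² + 4² + 5² = 55.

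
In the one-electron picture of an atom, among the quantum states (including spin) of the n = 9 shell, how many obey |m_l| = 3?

24

The n = 9 shell has l = 0 through 8; check each.
The (l, m_l) pairs meeting |m_l| = 3 give: l=3 → 2; l=4 → 2; l=5 → 2; l=6 → 2; l=7 → 2; l=8 → 2.
Orbitals: 2 + 2 + 2 + 2 + 2 + 2 = 12. Each orbital carries two spin states, so 12 × 2 = 24 states.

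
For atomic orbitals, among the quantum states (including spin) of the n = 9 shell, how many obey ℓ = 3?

14

Go through ℓ = 0, …, 8 (the values permitted for n = 9).
Orbitals with ℓ = 3, by ℓ: ℓ=3 → 7.
Orbitals: 7. Each orbital carries two spin states, so 7 × 2 = 14 states.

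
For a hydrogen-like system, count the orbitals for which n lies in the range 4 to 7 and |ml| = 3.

For each n in the range, tally the orbitals obeying |ml| = 3:
n=4 → 2; n=5 → 4; n=6 → 6; n=7 → 8.
Total orbitals: 2 + 4 + 6 + 8 = 20.

20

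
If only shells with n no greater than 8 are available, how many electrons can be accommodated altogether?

408

Total orbitals = 1² + 2² + 3² + 4² + 5² + 6² + 7² + 8² = 204. Doubling for spin gives 408 electrons.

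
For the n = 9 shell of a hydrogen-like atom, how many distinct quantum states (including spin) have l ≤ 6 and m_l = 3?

Go through l = 0, …, 8 (the values permitted for n = 9).
Per l-value: l=3 → 1; l=4 → 1; l=5 → 1; l=6 → 1.
Orbitals: 1 + 1 + 1 + 1 = 4. Each orbital carries two spin states, so 4 × 2 = 8 states.

8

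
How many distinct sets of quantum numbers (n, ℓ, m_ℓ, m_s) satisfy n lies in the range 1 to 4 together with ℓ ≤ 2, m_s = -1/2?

23

Work shell by shell — for each n, count the (ℓ, m_ℓ) pairs that satisfy ℓ ≤ 2:
n=1 → 1; n=2 → 4; n=3 → 9; n=4 → 9.
Orbitals: 1 + 4 + 9 + 9 = 23. With m_s fixed to -1/2 there is one state per orbital, so 23 states.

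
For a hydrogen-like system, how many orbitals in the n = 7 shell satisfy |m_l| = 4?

6

The (l, m_l) pairs meeting |m_l| = 4 give: l=4 → 2; l=5 → 2; l=6 → 2.
Total orbitals: 2 + 2 + 2 = 6.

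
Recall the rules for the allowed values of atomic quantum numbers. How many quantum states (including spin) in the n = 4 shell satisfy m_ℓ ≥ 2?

6

The n = 4 shell has ℓ = 0 through 3; check each.
Orbitals with m_ℓ ≥ 2, by ℓ: ℓ=2 → 1; ℓ=3 → 2.
Orbitals: 1 + 2 = 3. Each orbital carries two spin states, so 3 × 2 = 6 states.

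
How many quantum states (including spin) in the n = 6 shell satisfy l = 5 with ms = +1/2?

11

For n = 6, l ranges over 0 … 5.
The (l, ml) pairs meeting l = 5 give: l=5 → 11.
Orbitals: 11. With ms fixed to a single value there is one state per orbital, giving 11 states.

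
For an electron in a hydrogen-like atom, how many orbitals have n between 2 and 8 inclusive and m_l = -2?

21

Per-shell orbital counts meeting the constraint:
n=3 → 1; n=4 → 2; n=5 → 3; n=6 → 4; n=7 → 5; n=8 → 6.
Total orbitals: 1 + 2 + 3 + 4 + 5 + 6 = 21.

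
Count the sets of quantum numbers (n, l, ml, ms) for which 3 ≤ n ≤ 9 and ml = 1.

70

For each n in the range, tally the orbitals obeying ml = 1:
n=3 → 2; n=4 → 3; n=5 → 4; n=6 → 5; n=7 → 6; n=8 → 7; n=9 → 8.
Orbitals: 2 + 3 + 4 + 5 + 6 + 7 + 8 = 35. Including both spin states (ms = ±1/2) gives 2 × 35 = 70 states.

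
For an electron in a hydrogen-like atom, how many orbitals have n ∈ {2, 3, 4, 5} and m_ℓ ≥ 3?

4

For each n in the range, tally the orbitals obeying m_ℓ ≥ 3:
n=4 → 1; n=5 → 3.
Total orbitals: 1 + 3 = 4.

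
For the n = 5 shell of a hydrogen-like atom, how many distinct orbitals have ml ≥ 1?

10

With n = 5 the allowed l are 0, 1, …, 4.
The (l, ml) pairs meeting ml ≥ 1 give: l=1 → 1; l=2 → 2; l=3 → 3; l=4 → 4.
Total orbitals: 1 + 2 + 3 + 4 = 10.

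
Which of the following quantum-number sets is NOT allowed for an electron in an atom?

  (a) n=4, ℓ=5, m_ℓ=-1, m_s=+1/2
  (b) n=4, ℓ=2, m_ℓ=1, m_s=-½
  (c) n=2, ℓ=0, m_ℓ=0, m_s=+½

(a) has ℓ = 5 ≥ n = 4, violating 0 ≤ ℓ ≤ n−1.
The remaining sets (b), (c) satisfy all four rules.

(a)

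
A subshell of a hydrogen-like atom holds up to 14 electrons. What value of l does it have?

l = 3

2(2l+1) = 14 ⇒ 2l+1 = 7 ⇒ l = 3.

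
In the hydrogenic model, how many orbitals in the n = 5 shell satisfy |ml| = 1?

8

With n = 5 the allowed l are 0, 1, …, 4.
Contributions: l=1 → 2; l=2 → 2; l=3 → 2; l=4 → 2.
Total orbitals: 2 + 2 + 2 + 2 = 8.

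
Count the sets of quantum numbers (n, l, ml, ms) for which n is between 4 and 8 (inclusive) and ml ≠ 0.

320

Treat each shell separately and count matching orbitals:
n=4 → 12; n=5 → 20; n=6 → 30; n=7 → 42; n=8 → 56.
Orbitals: 12 + 20 + 30 + 42 + 56 = 160. Including both spin states (ms = ±1/2) gives 2 × 160 = 320 states.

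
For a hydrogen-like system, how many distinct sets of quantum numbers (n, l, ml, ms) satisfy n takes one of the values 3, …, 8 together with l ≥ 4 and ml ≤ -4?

Count contributing orbitals for each principal shell:
n=5 → 1; n=6 → 3; n=7 → 6; n=8 → 10.
Orbitals: 1 + 3 + 6 + 10 = 20. Including both spin states (ms = ±1/2) gives 2 × 20 = 40 states.

40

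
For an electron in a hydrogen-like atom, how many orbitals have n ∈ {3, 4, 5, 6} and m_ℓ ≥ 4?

4

Per-shell orbital counts meeting the constraint:
n=5 → 1; n=6 → 3.
Total orbitals: 1 + 3 = 4.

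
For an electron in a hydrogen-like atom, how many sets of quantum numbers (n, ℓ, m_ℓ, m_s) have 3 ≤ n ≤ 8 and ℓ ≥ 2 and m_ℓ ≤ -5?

For each n in the range, tally the orbitals obeying ℓ ≥ 2 and m_ℓ ≤ -5:
n=6 → 1; n=7 → 3; n=8 → 6.
Orbitals: 1 + 3 + 6 = 10. Including both spin states (m_s = ±1/2) gives 2 × 10 = 20 states.

20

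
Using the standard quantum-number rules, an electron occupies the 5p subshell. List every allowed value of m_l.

The 5p subshell has l = 1, and m_l takes every integer from −l to +l. With l = 1 that gives the 3 values -1, 0, 1.

-1, 0, 1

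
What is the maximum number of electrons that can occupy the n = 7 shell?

A shell holds 2n² electrons: 2 × 7² = 2 × 49 = 98.

98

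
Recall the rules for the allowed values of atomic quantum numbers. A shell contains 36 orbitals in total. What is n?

n = 6

n² = 36 ⇒ n = 6.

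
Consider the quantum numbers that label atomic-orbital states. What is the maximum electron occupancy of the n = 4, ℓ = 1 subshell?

6

A subshell with ℓ = 1 has 2ℓ+1 = 3 orbitals, each holding 2 electrons (spin ±1/2), so 3 × 2 = 6.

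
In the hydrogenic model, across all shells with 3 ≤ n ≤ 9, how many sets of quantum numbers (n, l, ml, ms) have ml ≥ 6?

20

Per-shell orbital counts meeting the constraint:
n=7 → 1; n=8 → 3; n=9 → 6.
Orbitals: 1 + 3 + 6 = 10. Including both spin states (ms = ±1/2) gives 2 × 10 = 20 states.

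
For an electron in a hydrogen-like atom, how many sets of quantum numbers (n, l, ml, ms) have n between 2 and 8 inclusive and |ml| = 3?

Treat each shell separately and count matching orbitals:
n=4 → 2; n=5 → 4; n=6 → 6; n=7 → 8; n=8 → 10.
Orbitals: 2 + 4 + 6 + 8 + 10 = 30. Including both spin states (ms = ±1/2) gives 2 × 30 = 60 states.

60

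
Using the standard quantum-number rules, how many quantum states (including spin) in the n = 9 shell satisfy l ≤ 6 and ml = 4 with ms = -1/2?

3

With n = 9 the allowed l are 0, 1, …, 8.
Per l-value: l=4 → 1; l=5 → 1; l=6 → 1.
Orbitals: 1 + 1 + 1 = 3. With ms fixed to a single value there is one state per orbital, giving 3 states.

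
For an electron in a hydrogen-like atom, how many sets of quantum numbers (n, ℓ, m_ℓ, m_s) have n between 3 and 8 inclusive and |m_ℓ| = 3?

Go shell by shell, enumerating (ℓ, m_ℓ) with |m_ℓ| = 3:
n=4 → 2; n=5 → 4; n=6 → 6; n=7 → 8; n=8 → 10.
Orbitals: 2 + 4 + 6 + 8 + 10 = 30. Including both spin states (m_s = ±1/2) gives 2 × 30 = 60 states.

60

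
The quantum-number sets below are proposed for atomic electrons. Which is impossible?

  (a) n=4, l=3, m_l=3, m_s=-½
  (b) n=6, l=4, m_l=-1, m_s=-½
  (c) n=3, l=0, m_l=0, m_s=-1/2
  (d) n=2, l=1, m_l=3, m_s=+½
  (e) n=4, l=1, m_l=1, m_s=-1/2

(d) has |m_l| = 3 > l = 1, violating −l ≤ m_l ≤ l.
The remaining sets (a), (b), (c), (e) satisfy all four rules.

(d)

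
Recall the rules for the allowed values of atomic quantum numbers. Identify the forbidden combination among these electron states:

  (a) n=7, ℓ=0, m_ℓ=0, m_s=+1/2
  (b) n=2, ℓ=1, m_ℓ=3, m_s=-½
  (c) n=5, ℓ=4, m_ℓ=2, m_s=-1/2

(b)

(b) has |m_ℓ| = 3 > ℓ = 1, violating −ℓ ≤ m_ℓ ≤ ℓ.
The remaining sets (a), (c) satisfy all four rules.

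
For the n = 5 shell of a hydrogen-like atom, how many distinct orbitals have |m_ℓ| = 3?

The (ℓ, m_ℓ) pairs meeting |m_ℓ| = 3 give: ℓ=3 → 2; ℓ=4 → 2.
Total orbitals: 2 + 2 = 4.

4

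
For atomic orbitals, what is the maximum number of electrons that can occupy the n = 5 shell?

A shell holds 2n² electrons: 2 × 5² = 2 × 25 = 50.

50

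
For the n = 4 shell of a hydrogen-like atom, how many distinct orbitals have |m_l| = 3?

The (l, m_l) pairs meeting |m_l| = 3 give: l=3 → 2.
Total orbitals: 2.

2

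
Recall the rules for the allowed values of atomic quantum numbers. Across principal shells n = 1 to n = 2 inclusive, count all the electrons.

Shell n has n² orbitals: 1²=1 + 2²=4 = 5 orbitals.
Two spin states per orbital: 2 × 5 = 10 electrons.

10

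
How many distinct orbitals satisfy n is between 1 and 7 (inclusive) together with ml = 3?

10

Per-shell orbital counts meeting the constraint:
n=4 → 1; n=5 → 2; n=6 → 3; n=7 → 4.
Total orbitals: 1 + 2 + 3 + 4 = 10.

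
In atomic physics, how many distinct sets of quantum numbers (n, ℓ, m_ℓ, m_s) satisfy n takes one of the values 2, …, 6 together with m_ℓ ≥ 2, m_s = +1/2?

20

Go shell by shell, enumerating (ℓ, m_ℓ) with m_ℓ ≥ 2:
n=3 → 1; n=4 → 3; n=5 → 6; n=6 → 10.
Orbitals: 1 + 3 + 6 + 10 = 20. With m_s fixed to +1/2 there is one state per orbital, so 20 states.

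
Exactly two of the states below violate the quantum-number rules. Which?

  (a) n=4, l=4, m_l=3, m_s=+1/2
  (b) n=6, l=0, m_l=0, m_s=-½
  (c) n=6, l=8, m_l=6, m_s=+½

(a) has l = 4 ≥ n = 4, violating 0 ≤ l ≤ n−1.
(c) has l = 8 ≥ n = 6, violating 0 ≤ l ≤ n−1.
The remaining set (b) satisfies all four rules.

(a) and (c)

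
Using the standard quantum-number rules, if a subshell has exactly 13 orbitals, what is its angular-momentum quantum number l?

2l+1 = 13 gives l = 6.

l = 6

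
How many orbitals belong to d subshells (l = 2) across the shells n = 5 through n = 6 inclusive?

A d subshell (l = 2) exists for every n ≥ 3, so shells n = 5, 6 each contribute one — 2 subshells.
Since each d subshell has 2·2+1 = 5 orbitals, the total is 2 × 5 = 10.

10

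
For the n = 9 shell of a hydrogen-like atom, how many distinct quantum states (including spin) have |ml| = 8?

Orbitals with |ml| = 8, by l: l=8 → 2.
Orbitals: 2. Each orbital carries two spin states, so 2 × 2 = 4 states.

4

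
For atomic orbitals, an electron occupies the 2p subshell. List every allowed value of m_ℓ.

The 2p subshell has ℓ = 1, and m_ℓ takes every integer from −ℓ to +ℓ. With ℓ = 1 that gives the 3 values -1, 0, 1.

-1, 0, 1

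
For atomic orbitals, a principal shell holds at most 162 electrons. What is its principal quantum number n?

2n² = 162 ⇒ n² = 81 ⇒ n = 9.

n = 9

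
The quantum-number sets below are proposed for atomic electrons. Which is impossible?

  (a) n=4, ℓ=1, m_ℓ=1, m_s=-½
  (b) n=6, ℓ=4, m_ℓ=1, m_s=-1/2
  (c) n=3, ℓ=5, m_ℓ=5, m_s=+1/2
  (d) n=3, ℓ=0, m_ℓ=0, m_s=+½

(c)

(c) has ℓ = 5 ≥ n = 3, violating 0 ≤ ℓ ≤ n−1.
The remaining sets (a), (b), (d) satisfy all four rules.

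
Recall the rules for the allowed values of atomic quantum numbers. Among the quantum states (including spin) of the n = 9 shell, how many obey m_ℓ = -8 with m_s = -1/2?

Go through ℓ = 0, …, 8 (the values permitted for n = 9).
Contributions: ℓ=8 → 1.
Orbitals: 1. With m_s fixed to a single value there is one state per orbital, giving 1 state.

1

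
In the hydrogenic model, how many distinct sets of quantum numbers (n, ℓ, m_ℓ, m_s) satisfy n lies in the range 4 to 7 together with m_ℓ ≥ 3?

Per-shell orbital counts meeting the constraint:
n=4 → 1; n=5 → 3; n=6 → 6; n=7 → 10.
Orbitals: 1 + 3 + 6 + 10 = 20. Including both spin states (m_s = ±1/2) gives 2 × 20 = 40 states.

40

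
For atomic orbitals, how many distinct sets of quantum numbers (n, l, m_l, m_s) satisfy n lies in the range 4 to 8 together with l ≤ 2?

90

Work shell by shell — for each n, count the (l, m_l) pairs that satisfy l ≤ 2:
n=4 → 9; n=5 → 9; n=6 → 9; n=7 → 9; n=8 → 9.
Orbitals: 9 + 9 + 9 + 9 + 9 = 45. Including both spin states (m_s = ±1/2) gives 2 × 45 = 90 states.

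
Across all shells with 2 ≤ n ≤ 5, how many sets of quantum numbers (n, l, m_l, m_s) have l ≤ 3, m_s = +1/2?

45

Count contributing orbitals for each principal shell:
n=2 → 4; n=3 → 9; n=4 → 16; n=5 → 16.
Orbitals: 4 + 9 + 16 + 16 = 45. With m_s fixed to +1/2 there is one state per orbital, so 45 states.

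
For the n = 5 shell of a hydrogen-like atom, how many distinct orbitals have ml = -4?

1

Go through l = 0, …, 4 (the values permitted for n = 5).
Orbitals with ml = -4, by l: l=4 → 1.
Total orbitals: 1.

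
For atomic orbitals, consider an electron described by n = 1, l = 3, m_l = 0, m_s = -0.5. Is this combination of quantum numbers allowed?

No

The orbital quantum number must satisfy 0 ≤ l ≤ n−1. With n = 1 the allowed l values are 0, so l = 3 is out of range.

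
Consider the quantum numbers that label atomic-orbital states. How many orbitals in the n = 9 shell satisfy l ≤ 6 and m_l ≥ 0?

Orbitals with l ≤ 6 and m_l ≥ 0, by l: l=0 → 1; l=1 → 2; l=2 → 3; l=3 → 4; l=4 → 5; l=5 → 6; l=6 → 7.
Total orbitals: 1 + 2 + 3 + 4 + 5 + 6 + 7 = 28.

28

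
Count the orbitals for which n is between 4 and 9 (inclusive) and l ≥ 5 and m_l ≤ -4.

For each n in the range, tally the orbitals obeying l ≥ 5 and m_l ≤ -4:
n=6 → 2; n=7 → 5; n=8 → 9; n=9 → 14.
Total orbitals: 2 + 5 + 9 + 14 = 30.

30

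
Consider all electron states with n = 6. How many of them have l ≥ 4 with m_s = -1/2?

For n = 6, l ranges over 0 … 5.
The (l, m_l) pairs meeting l ≥ 4 give: l=4 → 9; l=5 → 11.
Orbitals: 9 + 11 = 20. With m_s fixed to a single value there is one state per orbital, giving 20 states.

20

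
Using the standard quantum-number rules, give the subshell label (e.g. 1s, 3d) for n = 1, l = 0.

l = 0 corresponds to the letter 's', so the subshell is 1s.

1s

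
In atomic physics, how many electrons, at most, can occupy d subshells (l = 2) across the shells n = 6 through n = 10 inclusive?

A d subshell (l = 2) exists for every n ≥ 3, so shells n = 6, 7, 8, 9, 10 each contribute one — 5 subshells.
Since each d subshell holds 2(2·2+1) = 10 electrons, the total is 5 × 10 = 50.

50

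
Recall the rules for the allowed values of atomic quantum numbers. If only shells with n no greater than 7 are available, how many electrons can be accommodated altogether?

280

Total orbitals = 1² + 2² + 3² + 4² + 5² + 6² + 7² = 140. Doubling for spin gives 280 electrons.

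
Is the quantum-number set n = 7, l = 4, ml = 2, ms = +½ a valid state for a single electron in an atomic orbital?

n = 7 is a positive integer. l = 4 satisfies 0 ≤ l ≤ n−1 = 6. ml = 2 lies in the range −l … +l (here −4 … 4). ms = +1/2 is one of ±1/2.
All four constraints are satisfied.

Valid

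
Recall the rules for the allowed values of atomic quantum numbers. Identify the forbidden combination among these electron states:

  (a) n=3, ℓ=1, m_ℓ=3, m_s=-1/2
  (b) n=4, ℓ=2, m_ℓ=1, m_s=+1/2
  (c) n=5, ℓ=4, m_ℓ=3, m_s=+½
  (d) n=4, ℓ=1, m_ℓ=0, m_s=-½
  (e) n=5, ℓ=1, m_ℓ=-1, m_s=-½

(a) has |m_ℓ| = 3 > ℓ = 1, violating −ℓ ≤ m_ℓ ≤ ℓ.
The remaining sets (b), (c), (d), (e) satisfy all four rules.

(a)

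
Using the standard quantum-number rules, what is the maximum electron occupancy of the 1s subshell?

2

A subshell with ℓ = 0 has 2ℓ+1 = 1 orbital, each holding 2 electrons (spin ±1/2), so 1 × 2 = 2.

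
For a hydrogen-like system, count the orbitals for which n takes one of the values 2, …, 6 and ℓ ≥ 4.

29

Treat each shell separately and count matching orbitals:
n=5 → 9; n=6 → 20.
Total orbitals: 9 + 20 = 29.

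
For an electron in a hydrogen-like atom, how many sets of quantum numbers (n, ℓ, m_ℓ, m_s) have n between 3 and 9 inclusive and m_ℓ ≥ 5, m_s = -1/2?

Work shell by shell — for each n, count the (ℓ, m_ℓ) pairs that satisfy m_ℓ ≥ 5:
n=6 → 1; n=7 → 3; n=8 → 6; n=9 → 10.
Orbitals: 1 + 3 + 6 + 10 = 20. With m_s fixed to -1/2 there is one state per orbital, so 20 states.

20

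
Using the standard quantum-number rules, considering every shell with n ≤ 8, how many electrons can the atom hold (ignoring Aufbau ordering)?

408

Total orbitals = 1² + 2² + 3² + 4² + 5² + 6² + 7² + 8² = 204. Doubling for spin gives 408 electrons.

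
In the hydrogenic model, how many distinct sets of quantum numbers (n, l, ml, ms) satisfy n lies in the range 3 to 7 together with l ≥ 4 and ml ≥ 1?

56

Go shell by shell, enumerating (l, ml) with l ≥ 4 and ml ≥ 1:
n=5 → 4; n=6 → 9; n=7 → 15.
Orbitals: 4 + 9 + 15 = 28. Including both spin states (ms = ±1/2) gives 2 × 28 = 56 states.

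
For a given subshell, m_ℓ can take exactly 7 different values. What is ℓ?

m_ℓ ranges over 2ℓ+1 integers, so 2ℓ+1 = 7 ⇒ ℓ = 3.

ℓ = 3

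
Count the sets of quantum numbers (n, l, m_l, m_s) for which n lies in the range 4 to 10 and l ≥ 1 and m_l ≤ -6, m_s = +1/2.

20

Work shell by shell — for each n, count the (l, m_l) pairs that satisfy l ≥ 1 and m_l ≤ -6:
n=7 → 1; n=8 → 3; n=9 → 6; n=10 → 10.
Orbitals: 1 + 3 + 6 + 10 = 20. With m_s fixed to +1/2 there is one state per orbital, so 20 states.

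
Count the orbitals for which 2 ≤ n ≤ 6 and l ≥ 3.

Go shell by shell, enumerating (l, m_l) with l ≥ 3:
n=4 → 7; n=5 → 16; n=6 → 27.
Total orbitals: 7 + 16 + 27 = 50.

50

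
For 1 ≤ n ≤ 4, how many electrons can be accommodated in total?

Total orbitals = 1² + 2² + 3² + 4² = 30. Doubling for spin gives 60 electrons.

60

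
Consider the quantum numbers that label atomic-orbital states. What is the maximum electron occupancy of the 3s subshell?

A subshell with l = 0 has 2l+1 = 1 orbital, each holding 2 electrons (spin ±1/2), so 1 × 2 = 2.

2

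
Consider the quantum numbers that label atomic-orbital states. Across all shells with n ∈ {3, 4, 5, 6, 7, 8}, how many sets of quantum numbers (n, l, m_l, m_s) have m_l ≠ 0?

For each n in the range, tally the orbitals obeying m_l ≠ 0:
n=3 → 6; n=4 → 12; n=5 → 20; n=6 → 30; n=7 → 42; n=8 → 56.
Orbitals: 6 + 12 + 20 + 30 + 42 + 56 = 166. Including both spin states (m_s = ±1/2) gives 2 × 166 = 332 states.

332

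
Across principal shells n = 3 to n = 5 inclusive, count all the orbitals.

Shell n has n² orbitals: 3²=9 + 4²=16 + 5²=25 = 50 orbitals.

50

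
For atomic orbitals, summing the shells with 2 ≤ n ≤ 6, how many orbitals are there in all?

Shell n has n² orbitals: 2²=4 + 3²=9 + 4²=16 + 5²=25 + 6²=36 = 90 orbitals.

90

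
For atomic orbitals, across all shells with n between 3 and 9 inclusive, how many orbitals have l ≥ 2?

Treat each shell separately and count matching orbitals:
n=3 → 5; n=4 → 12; n=5 → 21; n=6 → 32; n=7 → 45; n=8 → 60; n=9 → 77.
Total orbitals: 5 + 12 + 21 + 32 + 45 + 60 + 77 = 252.

252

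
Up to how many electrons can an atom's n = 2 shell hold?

A shell holds 2n² electrons: 2 × 2² = 2 × 4 = 8.

8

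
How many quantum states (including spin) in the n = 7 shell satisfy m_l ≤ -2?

30

Go through l = 0, …, 6 (the values permitted for n = 7).
Contributions: l=2 → 1; l=3 → 2; l=4 → 3; l=5 → 4; l=6 → 5.
Orbitals: 1 + 2 + 3 + 4 + 5 = 15. Each orbital carries two spin states, so 15 × 2 = 30 states.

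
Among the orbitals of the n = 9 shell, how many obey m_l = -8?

Go through l = 0, …, 8 (the values permitted for n = 9).
Per l-value: l=8 → 1.
Total orbitals: 1.

1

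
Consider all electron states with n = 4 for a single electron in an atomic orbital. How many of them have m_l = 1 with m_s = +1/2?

Go through l = 0, …, 3 (the values permitted for n = 4).
Per l-value: l=1 → 1; l=2 → 1; l=3 → 1.
Orbitals: 1 + 1 + 1 = 3. With m_s fixed to a single value there is one state per orbital, giving 3 states.

3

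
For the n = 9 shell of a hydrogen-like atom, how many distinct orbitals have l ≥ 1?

The n = 9 shell has l = 0 through 8; check each.
Orbitals with l ≥ 1, by l: l=1 → 3; l=2 → 5; l=3 → 7; l=4 → 9; l=5 → 11; l=6 → 13; l=7 → 15; l=8 → 17.
Total orbitals: 3 + 5 + 7 + 9 + 11 + 13 + 15 + 17 = 80.

80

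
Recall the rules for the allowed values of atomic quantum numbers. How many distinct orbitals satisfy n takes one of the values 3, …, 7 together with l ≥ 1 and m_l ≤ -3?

20

Treat each shell separately and count matching orbitals:
n=4 → 1; n=5 → 3; n=6 → 6; n=7 → 10.
Total orbitals: 1 + 3 + 6 + 10 = 20.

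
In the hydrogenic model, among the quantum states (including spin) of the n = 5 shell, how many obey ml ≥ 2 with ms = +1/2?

6

Go through l = 0, …, 4 (the values permitted for n = 5).
Per l-value: l=2 → 1; l=3 → 2; l=4 → 3.
Orbitals: 1 + 2 + 3 = 6. With ms fixed to a single value there is one state per orbital, giving 6 states.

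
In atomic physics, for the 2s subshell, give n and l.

n = 2, l = 0

The leading integer gives n = 2; the letter 's' means l = 0.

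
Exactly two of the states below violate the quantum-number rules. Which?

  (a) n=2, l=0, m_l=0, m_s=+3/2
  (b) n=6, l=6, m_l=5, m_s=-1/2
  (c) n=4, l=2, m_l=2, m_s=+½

(a) has m_s = +3/2, but an electron's spin must be ±1/2.
(b) has l = 6 ≥ n = 6, violating 0 ≤ l ≤ n−1.
The remaining set (c) satisfies all four rules.

(a) and (b)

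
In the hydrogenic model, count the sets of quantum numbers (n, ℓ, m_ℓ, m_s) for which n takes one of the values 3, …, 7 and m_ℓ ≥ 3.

Per-shell orbital counts meeting the constraint:
n=4 → 1; n=5 → 3; n=6 → 6; n=7 → 10.
Orbitals: 1 + 3 + 6 + 10 = 20. Including both spin states (m_s = ±1/2) gives 2 × 20 = 40 states.

40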